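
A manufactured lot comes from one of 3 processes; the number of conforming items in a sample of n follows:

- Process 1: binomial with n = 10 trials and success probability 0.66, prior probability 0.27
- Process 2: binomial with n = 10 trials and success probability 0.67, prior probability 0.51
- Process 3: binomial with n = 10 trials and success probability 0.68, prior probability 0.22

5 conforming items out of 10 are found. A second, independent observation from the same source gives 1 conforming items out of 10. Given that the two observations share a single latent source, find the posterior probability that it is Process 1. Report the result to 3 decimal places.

0.360

Posterior ∝ prior × likelihood, so P(k | x) ∝ π_k f_k(x); normalise over all components.
Since both observations come from the same component, the likelihood for component k is f_k(x₁)·f_k(x₂).
  p_1 = [0.143389] × [0.000400732] = 5.74604e-05
  p_2 = [0.133151] × [0.000310957] = 4.14042e-05
  p_3 = [0.122941] × [0.000239254] = 2.9414e-05
Unnormalised posteriors:
  π_1·p_1 = 0.27 × 5.74604e-05 = 1.55143e-05
  π_2·p_2 = 0.51 × 4.14042e-05 = 2.11161e-05
  π_3·p_3 = 0.22 × 2.9414e-05 = 6.47107e-06
Sum: 1.55143e-05 + 2.11161e-05 + 6.47107e-06 = 4.31015e-05
Responsibility of Process 1: 1.55143e-05 / 4.31015e-05 ≈ 0.360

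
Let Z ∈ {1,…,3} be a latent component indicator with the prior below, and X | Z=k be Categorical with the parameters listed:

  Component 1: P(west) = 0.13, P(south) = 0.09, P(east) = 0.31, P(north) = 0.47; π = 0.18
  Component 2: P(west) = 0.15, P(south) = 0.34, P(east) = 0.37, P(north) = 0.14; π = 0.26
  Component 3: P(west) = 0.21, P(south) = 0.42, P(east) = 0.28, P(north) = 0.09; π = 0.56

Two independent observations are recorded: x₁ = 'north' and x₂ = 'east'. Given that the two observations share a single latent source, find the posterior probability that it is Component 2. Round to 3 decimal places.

0.250

Apply Bayes' rule: the posterior for each component is proportional to its prior times its likelihood at x.
Since both observations come from the same component, the likelihood for component k is f_k(x₁)·f_k(x₂).
  p_1 = [P(north | comp) = 0.47] × [0.31] = 0.1457
  p_2 = [P(north | comp) = 0.14] × [0.37] = 0.0518
  p_3 = [P(north | comp) = 0.09] × [0.28] = 0.0252
Prior × likelihood for each component:
  w_1·p_1 = 0.18 × 0.1457 = 0.026226
  w_2·p_2 = 0.26 × 0.0518 = 0.013468
  w_3·p_3 = 0.56 × 0.0252 = 0.014112
Sum: 0.026226 + 0.013468 + 0.014112 = 0.053806
P(Component 2 | x) = 0.013468 / 0.053806 ≈ 0.250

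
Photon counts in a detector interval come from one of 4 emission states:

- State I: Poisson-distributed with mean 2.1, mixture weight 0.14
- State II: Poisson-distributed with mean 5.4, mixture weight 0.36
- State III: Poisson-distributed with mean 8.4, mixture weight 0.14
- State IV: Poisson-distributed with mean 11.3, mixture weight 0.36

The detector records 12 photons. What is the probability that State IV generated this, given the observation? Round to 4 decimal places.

By Bayes' theorem, P(k | x) = P(Z=k) f_k(x) / Σ_j P(Z=j) f_j(x).
Poisson probabilities:
  p_I = e^(−2.1)·2.1^12/12! = 1.88051e-06
  p_II = e^(−5.4)·5.4^12/12! = 0.00579693
  p_III = e^(−8.4)·8.4^12/12! = 0.057935
  p_IV = e^(−11.3)·11.3^12/12! = 0.111964
Prior × likelihood for each component:
  P(Z=I)·p_I = 0.14 × 1.88051e-06 = 2.63272e-07
  P(Z=II)·p_II = 0.36 × 0.00579693 = 0.00208689
  P(Z=III)·p_III = 0.14 × 0.057935 = 0.0081109
  P(Z=IV)·p_IV = 0.36 × 0.111964 = 0.0403069
Normaliser: 2.63272e-07 + 0.00208689 + 0.0081109 + 0.0403069 = 0.0505049
P(State IV | the observation) = 0.0403069 / 0.0505049 ≈ 0.7981

0.7981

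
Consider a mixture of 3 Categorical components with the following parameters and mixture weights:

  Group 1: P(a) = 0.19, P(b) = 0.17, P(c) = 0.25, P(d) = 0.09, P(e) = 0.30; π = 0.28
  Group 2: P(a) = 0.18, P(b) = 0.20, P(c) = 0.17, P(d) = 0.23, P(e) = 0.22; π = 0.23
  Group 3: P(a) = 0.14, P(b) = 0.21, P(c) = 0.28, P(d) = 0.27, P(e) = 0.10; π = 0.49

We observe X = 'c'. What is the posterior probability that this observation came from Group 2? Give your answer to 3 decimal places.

By Bayes' theorem, P(k | x) = P(Z=k) f_k(x) / Σ_j P(Z=j) f_j(x).
Categorical probabilities:
  f_1 = 0.25
  f_2 = 0.17
  f_3 = 0.28
Unnormalised posteriors:
  P(Z=1)·f_1 = 0.28 × 0.25 = 0.07
  P(Z=2)·f_2 = 0.23 × 0.17 = 0.0391
  P(Z=3)·f_3 = 0.49 × 0.28 = 0.1372
Denominator: 0.07 + 0.0391 + 0.1372 = 0.2463
P(Group 2 | 'c') = 0.0391 / 0.2463 ≈ 0.159

0.159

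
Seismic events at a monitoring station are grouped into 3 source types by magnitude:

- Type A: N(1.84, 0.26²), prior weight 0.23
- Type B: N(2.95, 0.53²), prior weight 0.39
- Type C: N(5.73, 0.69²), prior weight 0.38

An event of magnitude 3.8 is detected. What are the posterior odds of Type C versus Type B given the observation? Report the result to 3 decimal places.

The posterior odds equal the prior odds times the likelihood ratio: (P(Z=i)/P(Z=j))·(f_i(x)/f_j(x)).
Component likelihoods at x = 3.8:
  f_A = (1/(0.26·√(2π)))·exp(−(3.8−1.84)²/(2·0.26²)) = 1.534393·exp(-28.41420) = 7.01142e-13
  f_B = (1/(0.53·√(2π)))·exp(−(3.8−2.95)²/(2·0.53²)) = 0.752721·exp(-1.28604) = 0.208023
  f_C = (1/(0.69·√(2π)))·exp(−(3.8−5.73)²/(2·0.69²)) = 0.578177·exp(-3.91189) = 0.0115651
Posterior odds = (P(Z=C)·f_C) / (P(Z=B)·f_B) = (0.38·0.0115651) / (0.39·0.208023) = 0.00439474 / 0.0811291 ≈ 0.054

0.054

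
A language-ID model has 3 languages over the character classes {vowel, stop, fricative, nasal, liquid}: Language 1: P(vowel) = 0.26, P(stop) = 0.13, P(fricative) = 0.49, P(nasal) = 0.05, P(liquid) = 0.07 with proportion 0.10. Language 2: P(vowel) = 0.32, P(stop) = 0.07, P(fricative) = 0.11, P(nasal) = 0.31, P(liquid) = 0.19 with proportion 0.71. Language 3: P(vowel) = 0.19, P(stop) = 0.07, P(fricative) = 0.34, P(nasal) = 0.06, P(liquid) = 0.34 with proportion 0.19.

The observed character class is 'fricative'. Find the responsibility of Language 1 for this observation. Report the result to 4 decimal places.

0.2556

Apply Bayes' rule: the posterior for each component is proportional to its prior times its likelihood at x.
Evaluate each component's likelihood at the observed value:
  p_1 = P(fricative | comp) = 0.49
  p_2 = P(fricative | comp) = 0.11
  p_3 = P(fricative | comp) = 0.34
Prior × likelihood for each component:
  P(Z=1)·p_1 = 0.10 × 0.49 = 0.049
  P(Z=2)·p_2 = 0.71 × 0.11 = 0.0781
  P(Z=3)·p_3 = 0.19 × 0.34 = 0.0646
Normaliser: 0.049 + 0.0781 + 0.0646 = 0.1917
So the posterior for Language 1 is 0.049 / 0.1917 ≈ 0.2556.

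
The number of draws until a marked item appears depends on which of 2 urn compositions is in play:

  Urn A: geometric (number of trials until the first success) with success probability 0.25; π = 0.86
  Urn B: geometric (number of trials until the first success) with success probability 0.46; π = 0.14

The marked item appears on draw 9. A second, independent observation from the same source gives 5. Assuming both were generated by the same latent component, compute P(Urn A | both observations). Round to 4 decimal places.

Apply Bayes' rule: the posterior for each component is proportional to its prior times its likelihood at x.
Since both observations come from the same component, the likelihood for component k is f_k(x₁)·f_k(x₂).
  f_A = [0.25·(1−0.25)^8 = 0.25·0.100113 = 0.0250282] × [0.0791016] = 0.00197977
  f_B = [0.46·(1−0.46)^8 = 0.46·0.0072302 = 0.00332589] × [0.0391141] = 0.000130089
Unnormalised posteriors:
  w_A·f_A = 0.86 × 0.00197977 = 0.0017026
  w_B·f_B = 0.14 × 0.000130089 = 1.82125e-05
Marginal: 0.0017026 + 1.82125e-05 = 0.00172082
P(Urn A | x) ≈ 0.9894

0.9894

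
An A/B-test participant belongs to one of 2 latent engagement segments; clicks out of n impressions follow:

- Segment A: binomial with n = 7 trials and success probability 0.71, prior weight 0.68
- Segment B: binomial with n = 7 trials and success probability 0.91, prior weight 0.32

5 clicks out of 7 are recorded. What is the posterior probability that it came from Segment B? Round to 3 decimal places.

P(component k | x) = w_k·f_k(x) / marginal(x), where marginal(x) = Σ_j w_j·f_j(x).
Component likelihoods at x = 5 clicks out of 7:
  p_A = C(7,5)·0.71^5·0.29^2 = 21·0.180423·0.0841 = 0.318645
  p_B = C(7,5)·0.91^5·0.09^2 = 21·0.624032·0.0081 = 0.106148
Prior × likelihood for each component:
  w_A·p_A = 0.68 × 0.318645 = 0.216679
  w_B·p_B = 0.32 × 0.106148 = 0.0339673
Marginal: 0.216679 + 0.0339673 = 0.250646
P(Segment B | 5 clicks out of 7) = 0.0339673 / 0.250646 ≈ 0.136

0.136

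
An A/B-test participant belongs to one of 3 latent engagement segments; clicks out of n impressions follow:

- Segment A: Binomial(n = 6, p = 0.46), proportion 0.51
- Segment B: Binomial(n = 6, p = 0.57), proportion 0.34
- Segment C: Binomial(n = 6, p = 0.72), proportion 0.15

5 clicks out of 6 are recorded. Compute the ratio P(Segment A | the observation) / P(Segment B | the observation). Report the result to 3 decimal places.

0.645

Only the two components matter; the odds are (π_i f_i(x)) / (π_j f_j(x)).
Evaluate each component's likelihood at the observed value:
  p_A = 0.066732
  p_B = 0.155237
  p_C = 0.325066
Posterior odds = (π_A·p_A) / (π_B·p_B) = (0.51·0.066732) / (0.34·0.155237) = 0.0340333 / 0.0527804 ≈ 0.645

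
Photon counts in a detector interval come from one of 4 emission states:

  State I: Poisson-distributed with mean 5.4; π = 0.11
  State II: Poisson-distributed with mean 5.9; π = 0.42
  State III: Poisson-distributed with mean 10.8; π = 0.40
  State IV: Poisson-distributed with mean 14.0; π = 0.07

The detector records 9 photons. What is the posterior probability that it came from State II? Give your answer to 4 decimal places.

Apply Bayes' rule: the posterior for each component is proportional to its prior times its likelihood at x.
Poisson probabilities:
  p_I = e^(−5.4)·5.4^9/9! = 0.0485949
  p_II = e^(−5.9)·5.9^9/9! = 0.0653985
  p_III = e^(−10.8)·10.8^9/9! = 0.112375
  p_IV = e^(−14.0)·14.0^9/9! = 0.0473442
Prior × likelihood for each component:
  P(Z=I)·p_I = 0.11 × 0.0485949 = 0.00534544
  P(Z=II)·p_II = 0.42 × 0.0653985 = 0.0274674
  P(Z=III)·p_III = 0.40 × 0.112375 = 0.0449501
  P(Z=IV)·p_IV = 0.07 × 0.0473442 = 0.00331409
Evidence: 0.00534544 + 0.0274674 + 0.0449501 + 0.00331409 = 0.081077
P(State II | 9 photons) = 0.0274674 / 0.081077 ≈ 0.3388

0.3388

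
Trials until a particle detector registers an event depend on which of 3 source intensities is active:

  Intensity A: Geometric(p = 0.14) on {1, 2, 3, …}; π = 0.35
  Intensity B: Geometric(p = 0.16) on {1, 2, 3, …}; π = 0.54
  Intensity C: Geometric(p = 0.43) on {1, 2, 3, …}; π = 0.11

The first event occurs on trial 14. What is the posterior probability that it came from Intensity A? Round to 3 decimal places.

By Bayes' theorem, P(k | x) = π_k f_k(x) / Σ_j π_j f_j(x).
Evaluate each component's likelihood at the observed value:
  p_A = 0.0197064
  p_B = 0.0165863
  p_C = 0.000288298
Multiply by the mixture weights:
  π_A·p_A = 0.35 × 0.0197064 = 0.00689725
  π_B·p_B = 0.54 × 0.0165863 = 0.00895663
  π_C·p_C = 0.11 × 0.000288298 = 3.17128e-05
Marginal: 0.00689725 + 0.00895663 + 3.17128e-05 = 0.0158856
P(Intensity A | the observation) ≈ 0.434

0.434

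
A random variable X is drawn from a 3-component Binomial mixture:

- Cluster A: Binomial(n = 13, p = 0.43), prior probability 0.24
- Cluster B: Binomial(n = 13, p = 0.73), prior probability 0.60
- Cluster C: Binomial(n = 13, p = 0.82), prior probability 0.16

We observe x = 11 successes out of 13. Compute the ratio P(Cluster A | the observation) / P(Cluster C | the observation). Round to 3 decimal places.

0.012

Only the two components matter; the odds are (π_i f_i(x)) / (π_j f_j(x)).
Component likelihoods at x = 11 successes out of 13:
  f_A = C(13,11)·0.43^11·0.57^2 = 78·9.29294e-05·0.3249 = 0.00235503
  f_B = C(13,11)·0.73^11·0.27^2 = 78·0.0313727·0.0729 = 0.178391
  f_C = C(13,11)·0.82^11·0.18^2 = 78·0.112707·0.0324 = 0.284834
Posterior odds = (π_A·f_A) / (π_C·f_C) = (0.24·0.00235503) / (0.16·0.284834) = 0.000565208 / 0.0455735 ≈ 0.012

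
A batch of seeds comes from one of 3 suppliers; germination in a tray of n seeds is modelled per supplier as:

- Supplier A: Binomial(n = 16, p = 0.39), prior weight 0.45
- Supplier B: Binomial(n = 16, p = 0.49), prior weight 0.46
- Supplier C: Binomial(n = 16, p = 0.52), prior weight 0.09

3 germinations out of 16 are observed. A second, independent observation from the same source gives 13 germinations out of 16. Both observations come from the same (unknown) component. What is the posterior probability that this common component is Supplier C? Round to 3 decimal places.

0.117

Posterior ∝ prior × likelihood, so P(k | x) ∝ π_k f_k(x); normalise over all components.
Since both observations come from the same component, the likelihood for component k is f_k(x₁)·f_k(x₂).
  p_A = [0.0537861] × [0.000613787] = 3.30132e-05
  p_B = [0.0104037] × [0.00697345] = 7.25498e-05
  p_C = [0.00565372] × [0.012588] = 7.11688e-05
Prior × likelihood for each component:
  π_A·p_A = 0.45 × 3.30132e-05 = 1.48559e-05
  π_B·p_B = 0.46 × 7.25498e-05 = 3.33729e-05
  π_C·p_C = 0.09 × 7.11688e-05 = 6.40519e-06
Marginal: 1.48559e-05 + 3.33729e-05 + 6.40519e-06 = 5.4634e-05
So the posterior for Supplier C is 6.40519e-06 / 5.4634e-05 ≈ 0.117.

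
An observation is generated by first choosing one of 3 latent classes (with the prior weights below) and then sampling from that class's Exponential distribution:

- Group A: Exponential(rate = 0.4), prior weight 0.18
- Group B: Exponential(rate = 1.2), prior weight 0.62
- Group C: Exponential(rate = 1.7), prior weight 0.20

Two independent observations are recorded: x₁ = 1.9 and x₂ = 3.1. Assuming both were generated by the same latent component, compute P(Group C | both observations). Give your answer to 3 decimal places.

0.019

Apply Bayes' rule: the posterior for each component is proportional to its prior times its likelihood at x.
Since both observations come from the same component, the likelihood for component k is f_k(x₁)·f_k(x₂).
  f_A = [0.4·e^(−0.4·1.9) = 0.4·e^(−0.7600) = 0.187067] × [0.115754] = 0.0216536
  f_B = [1.2·e^(−1.2·1.9) = 1.2·e^(−2.2800) = 0.122741] × [0.0290808] = 0.0035694
  f_C = [1.7·e^(−1.7·1.9) = 1.7·e^(−3.2300) = 0.0672477] × [0.00874414] = 0.000588024
Unnormalised posteriors:
  π_A·f_A = 0.18 × 0.0216536 = 0.00389766
  π_B·f_B = 0.62 × 0.0035694 = 0.00221303
  π_C·f_C = 0.20 × 0.000588024 = 0.000117605
Evidence: 0.00389766 + 0.00221303 + 0.000117605 = 0.00622829
So the posterior for Group C is 0.000117605 / 0.00622829 ≈ 0.019.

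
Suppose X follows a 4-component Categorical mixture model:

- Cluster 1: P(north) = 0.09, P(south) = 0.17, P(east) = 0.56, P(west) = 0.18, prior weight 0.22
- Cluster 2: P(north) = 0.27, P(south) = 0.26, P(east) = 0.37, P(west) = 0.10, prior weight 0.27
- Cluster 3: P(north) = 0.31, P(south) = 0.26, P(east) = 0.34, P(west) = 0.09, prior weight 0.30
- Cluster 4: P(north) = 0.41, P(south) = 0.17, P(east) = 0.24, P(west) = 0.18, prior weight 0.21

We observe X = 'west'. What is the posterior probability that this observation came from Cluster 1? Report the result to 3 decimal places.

0.301

The responsibility of component k is π_k f_k(x) divided by Σ_j π_j f_j(x).
Evaluate each component's likelihood at the observed value:
  L_1 = P(west | comp) = 0.18
  L_2 = P(west | comp) = 0.10
  L_3 = P(west | comp) = 0.09
  L_4 = P(west | comp) = 0.18
Unnormalised posteriors:
  π_1·L_1 = 0.22 × 0.18 = 0.0396
  π_2·L_2 = 0.27 × 0.1 = 0.027
  π_3·L_3 = 0.30 × 0.09 = 0.027
  π_4·L_4 = 0.21 × 0.18 = 0.0378
Marginal: 0.0396 + 0.027 + 0.027 + 0.0378 = 0.1314
Responsibility of Cluster 1: 0.0396 / 0.1314 ≈ 0.301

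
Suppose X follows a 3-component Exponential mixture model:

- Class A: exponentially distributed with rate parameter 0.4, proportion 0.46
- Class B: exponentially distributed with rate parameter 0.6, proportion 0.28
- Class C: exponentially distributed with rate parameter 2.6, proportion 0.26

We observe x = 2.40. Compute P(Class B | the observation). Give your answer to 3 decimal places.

0.357

Posterior ∝ prior × likelihood, so P(k | x) ∝ π_k f_k(x); normalise over all components.
Exponential densities:
  p_A = 0.4·e^(−0.4·2.40) = 0.4·e^(−0.9600) = 0.153157
  p_B = 0.6·e^(−0.6·2.40) = 0.6·e^(−1.4400) = 0.142157
  p_C = 2.6·e^(−2.6·2.40) = 2.6·e^(−6.2400) = 0.00506962
Multiply by the mixture weights:
  π_A·p_A = 0.46 × 0.153157 = 0.0704523
  π_B·p_B = 0.28 × 0.142157 = 0.0398039
  π_C·p_C = 0.26 × 0.00506962 = 0.0013181
Marginal: 0.0704523 + 0.0398039 + 0.0013181 = 0.111574
Responsibility of Class B: 0.0398039 / 0.111574 ≈ 0.357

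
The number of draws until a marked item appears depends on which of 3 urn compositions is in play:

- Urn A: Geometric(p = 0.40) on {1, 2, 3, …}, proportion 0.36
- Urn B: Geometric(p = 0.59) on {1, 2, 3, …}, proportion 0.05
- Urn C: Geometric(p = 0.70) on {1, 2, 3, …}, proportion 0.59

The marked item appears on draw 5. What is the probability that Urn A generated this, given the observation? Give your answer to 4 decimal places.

0.8170

The responsibility of component k is π_k f_k(x) divided by Σ_j π_j f_j(x).
Evaluate each component's likelihood at the observed value:
  f_A = 0.40·(1−0.40)^4 = 0.40·0.1296 = 0.05184
  f_B = 0.59·(1−0.59)^4 = 0.59·0.0282576 = 0.016672
  f_C = 0.70·(1−0.70)^4 = 0.70·0.0081 = 0.00567
Unnormalised posteriors:
  π_A·f_A = 0.36 × 0.05184 = 0.0186624
  π_B·f_B = 0.05 × 0.016672 = 0.000833599
  π_C·f_C = 0.59 × 0.00567 = 0.0033453
Normaliser: 0.0186624 + 0.000833599 + 0.0033453 = 0.0228413
P(Urn A | x) ≈ 0.8170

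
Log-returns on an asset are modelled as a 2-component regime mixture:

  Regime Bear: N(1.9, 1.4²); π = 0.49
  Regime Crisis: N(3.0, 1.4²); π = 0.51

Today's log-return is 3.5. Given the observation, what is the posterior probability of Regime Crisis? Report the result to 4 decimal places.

By Bayes' theorem, P(k | x) = π_k f_k(x) / Σ_j π_j f_j(x).
Evaluate each component's likelihood at the observed value:
  f_Bear = (1/(1.4·√(2π)))·exp(−(3.5−1.9)²/(2·1.4²)) = 0.284959·exp(-0.65306) = 0.148307
  f_Crisis = (1/(1.4·√(2π)))·exp(−(3.5−3.0)²/(2·1.4²)) = 0.284959·exp(-0.06378) = 0.267353
Weight by the priors:
  π_Bear·f_Bear = 0.49 × 0.148307 = 0.0726703
  π_Crisis·f_Crisis = 0.51 × 0.267353 = 0.13635
Marginal: 0.0726703 + 0.13635 = 0.20902
P(Regime Crisis | 3.5) ≈ 0.6523

0.6523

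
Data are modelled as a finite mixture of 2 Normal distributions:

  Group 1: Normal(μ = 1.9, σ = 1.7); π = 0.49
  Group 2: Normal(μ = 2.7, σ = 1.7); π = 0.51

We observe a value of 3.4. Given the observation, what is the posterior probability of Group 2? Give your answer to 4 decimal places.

0.5853

Apply Bayes' rule: the posterior for each component is proportional to its prior times its likelihood at x.
Component likelihoods at x = 3.4:
  p_1 = 0.159002
  p_2 = 0.215598
Multiply by the mixture weights:
  w_1·p_1 = 0.49 × 0.159002 = 0.0779109
  w_2·p_2 = 0.51 × 0.215598 = 0.109955
Normaliser: 0.0779109 + 0.109955 = 0.187866
Responsibility of Group 2: 0.109955 / 0.187866 ≈ 0.5853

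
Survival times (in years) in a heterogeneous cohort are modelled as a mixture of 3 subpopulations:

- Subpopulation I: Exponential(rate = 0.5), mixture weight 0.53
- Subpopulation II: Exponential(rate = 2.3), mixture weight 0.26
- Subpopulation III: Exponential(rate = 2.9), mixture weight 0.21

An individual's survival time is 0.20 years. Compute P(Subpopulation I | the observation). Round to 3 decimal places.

0.250

The responsibility of component k is w_k f_k(x) divided by Σ_j w_j f_j(x).
Evaluate each component's likelihood at the observed value:
  f_I = 0.5·e^(−0.5·0.20) = 0.5·e^(−0.1000) = 0.452419
  f_II = 2.3·e^(−2.3·0.20) = 2.3·e^(−0.4600) = 1.45195
  f_III = 2.9·e^(−2.9·0.20) = 2.9·e^(−0.5800) = 1.62371
Prior × likelihood for each component:
  w_I·f_I = 0.53 × 0.452419 = 0.239782
  w_II·f_II = 0.26 × 1.45195 = 0.377508
  w_III·f_III = 0.21 × 1.62371 = 0.340978
Normaliser: 0.239782 + 0.377508 + 0.340978 = 0.958268
P(Subpopulation I | the observation) ≈ 0.250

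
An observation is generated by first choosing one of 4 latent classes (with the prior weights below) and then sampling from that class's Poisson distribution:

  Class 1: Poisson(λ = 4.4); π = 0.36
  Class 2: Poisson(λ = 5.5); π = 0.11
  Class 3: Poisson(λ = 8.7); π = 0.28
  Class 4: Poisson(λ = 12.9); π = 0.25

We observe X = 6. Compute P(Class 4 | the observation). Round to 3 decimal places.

By Bayes' theorem, P(k | x) = π_k f_k(x) / Σ_j π_j f_j(x).
Component likelihoods at x = 6:
  f_1 = 0.123734
  f_2 = 0.157117
  f_3 = 0.100328
  f_4 = 0.0159885
Prior × likelihood for each component:
  π_1·f_1 = 0.36 × 0.123734 = 0.0445441
  π_2·f_2 = 0.11 × 0.157117 = 0.0172829
  π_3·f_3 = 0.28 × 0.100328 = 0.0280918
  π_4·f_4 = 0.25 × 0.0159885 = 0.00399712
Normaliser: 0.0445441 + 0.0172829 + 0.0280918 + 0.00399712 = 0.0939159
Responsibility of Class 4: 0.00399712 / 0.0939159 ≈ 0.043

0.043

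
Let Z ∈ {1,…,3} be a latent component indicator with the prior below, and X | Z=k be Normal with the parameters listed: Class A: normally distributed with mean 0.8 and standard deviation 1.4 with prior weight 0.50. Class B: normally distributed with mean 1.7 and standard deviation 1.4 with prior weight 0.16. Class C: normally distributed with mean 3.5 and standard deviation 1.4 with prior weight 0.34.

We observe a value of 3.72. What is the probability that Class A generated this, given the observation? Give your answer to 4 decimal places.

0.1265

Posterior ∝ prior × likelihood, so P(k | x) ∝ π_k f_k(x); normalise over all components.
Component likelihoods at x = 3.72:
  p_A = 0.0323703
  p_B = 0.100628
  p_C = 0.281462
Multiply by the mixture weights:
  π_A·p_A = 0.50 × 0.0323703 = 0.0161852
  π_B·p_B = 0.16 × 0.100628 = 0.0161004
  π_C·p_C = 0.34 × 0.281462 = 0.0956971
Denominator: 0.0161852 + 0.0161004 + 0.0956971 = 0.127983
P(Class A | 3.72) = 0.0161852 / 0.127983 ≈ 0.1265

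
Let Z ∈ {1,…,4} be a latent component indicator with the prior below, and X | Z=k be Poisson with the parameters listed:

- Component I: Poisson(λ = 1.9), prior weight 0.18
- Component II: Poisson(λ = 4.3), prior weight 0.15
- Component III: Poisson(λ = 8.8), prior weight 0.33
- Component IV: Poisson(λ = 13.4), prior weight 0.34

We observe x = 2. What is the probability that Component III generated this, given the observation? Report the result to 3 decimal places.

0.028

P(component k | x) = π_k·f_k(x) / marginal(x), where marginal(x) = Σ_j π_j·f_j(x).
Evaluate each component's likelihood at the observed value:
  L_I = e^(−1.9)·1.9^2/2! = 0.269971
  L_II = e^(−4.3)·4.3^2/2! = 0.125441
  L_III = e^(−8.8)·8.8^2/2! = 0.00583638
  L_IV = e^(−13.4)·13.4^2/2! = 0.00013603
Prior × likelihood for each component:
  π_I·L_I = 0.18 × 0.269971 = 0.0485948
  π_II·L_II = 0.15 × 0.125441 = 0.0188162
  π_III·L_III = 0.33 × 0.00583638 = 0.00192601
  π_IV·L_IV = 0.34 × 0.00013603 = 4.62501e-05
Denominator: 0.0485948 + 0.0188162 + 0.00192601 + 4.62501e-05 = 0.0693833
Responsibility of Component III: 0.00192601 / 0.0693833 ≈ 0.028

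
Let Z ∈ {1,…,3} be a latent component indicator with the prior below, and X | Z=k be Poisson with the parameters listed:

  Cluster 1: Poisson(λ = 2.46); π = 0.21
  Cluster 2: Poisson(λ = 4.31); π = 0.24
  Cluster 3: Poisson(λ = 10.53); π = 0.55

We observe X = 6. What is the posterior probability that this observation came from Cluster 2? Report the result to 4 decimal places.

The responsibility of component k is w_k f_k(x) divided by Σ_j w_j f_j(x).
Poisson probabilities:
  f_1 = e^(−2.46)·2.46^6/6! = 0.0262975
  f_2 = e^(−4.31)·4.31^6/6! = 0.119597
  f_3 = e^(−10.53)·10.53^6/6! = 0.0505961
Prior × likelihood for each component:
  w_1·f_1 = 0.21 × 0.0262975 = 0.00552247
  w_2·f_2 = 0.24 × 0.119597 = 0.0287034
  w_3·f_3 = 0.55 × 0.0505961 = 0.0278278
Normaliser: 0.00552247 + 0.0287034 + 0.0278278 = 0.0620537
P(Cluster 2 | the observation) ≈ 0.4626

0.4626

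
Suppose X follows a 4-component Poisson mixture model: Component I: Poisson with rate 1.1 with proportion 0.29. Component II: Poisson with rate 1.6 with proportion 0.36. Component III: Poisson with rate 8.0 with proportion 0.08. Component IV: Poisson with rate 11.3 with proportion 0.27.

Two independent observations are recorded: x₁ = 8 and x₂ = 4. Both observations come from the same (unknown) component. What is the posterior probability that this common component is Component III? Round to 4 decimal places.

0.7713

Posterior ∝ prior × likelihood, so P(k | x) ∝ P(Z=k) f_k(x); normalise over all components.
Since both observations come from the same component, the likelihood for component k is f_k(x₁)·f_k(x₂).
  L_I = [1.76969e-05] × [0.0203065] = 3.59362e-07
  L_II = [0.000215064] × [0.0551312] = 1.18568e-05
  L_III = [0.139587] × [0.0572523] = 0.00799165
  L_IV = [0.0815792] × [0.00840572] = 0.000685732
Multiply by the mixture weights:
  P(Z=I)·L_I = 0.29 × 3.59362e-07 = 1.04215e-07
  P(Z=II)·L_II = 0.36 × 1.18568e-05 = 4.26843e-06
  P(Z=III)·L_III = 0.08 × 0.00799165 = 0.000639332
  P(Z=IV)·L_IV = 0.27 × 0.000685732 = 0.000185148
Normaliser: 1.04215e-07 + 4.26843e-06 + 0.000639332 + 0.000185148 = 0.000828852
Responsibility of Component III: 0.000639332 / 0.000828852 ≈ 0.7713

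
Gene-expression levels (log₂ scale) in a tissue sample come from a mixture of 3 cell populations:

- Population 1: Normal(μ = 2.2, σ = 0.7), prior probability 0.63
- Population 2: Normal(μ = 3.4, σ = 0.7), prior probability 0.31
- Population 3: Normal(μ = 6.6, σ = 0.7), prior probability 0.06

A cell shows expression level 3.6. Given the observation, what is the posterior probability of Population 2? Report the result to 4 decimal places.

0.7773

Posterior ∝ prior × likelihood, so P(k | x) ∝ w_k f_k(x); normalise over all components.
Evaluate each component's likelihood at the observed value:
  f_1 = 0.07713
  f_2 = 0.547124
  f_3 = 5.8532e-05
Weight by the priors:
  w_1·f_1 = 0.63 × 0.07713 = 0.0485919
  w_2·f_2 = 0.31 × 0.547124 = 0.169608
  w_3·f_3 = 0.06 × 5.8532e-05 = 3.51192e-06
Sum: 0.0485919 + 0.169608 + 3.51192e-06 = 0.218204
P(Population 2 | x) ≈ 0.7773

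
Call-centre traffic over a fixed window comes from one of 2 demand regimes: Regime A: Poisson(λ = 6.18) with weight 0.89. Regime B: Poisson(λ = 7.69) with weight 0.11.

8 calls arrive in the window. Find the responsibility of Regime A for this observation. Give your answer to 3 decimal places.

0.864

The responsibility of component k is π_k f_k(x) divided by Σ_j π_j f_j(x).
Poisson probabilities:
  p_A = e^(−6.18)·6.18^8/8! = 0.109257
  p_B = e^(−7.69)·7.69^8/8! = 0.138728
Weight by the priors:
  π_A·p_A = 0.89 × 0.109257 = 0.0972383
  π_B·p_B = 0.11 × 0.138728 = 0.0152601
Marginal: 0.0972383 + 0.0152601 = 0.112498
Responsibility of Regime A: 0.0972383 / 0.112498 ≈ 0.864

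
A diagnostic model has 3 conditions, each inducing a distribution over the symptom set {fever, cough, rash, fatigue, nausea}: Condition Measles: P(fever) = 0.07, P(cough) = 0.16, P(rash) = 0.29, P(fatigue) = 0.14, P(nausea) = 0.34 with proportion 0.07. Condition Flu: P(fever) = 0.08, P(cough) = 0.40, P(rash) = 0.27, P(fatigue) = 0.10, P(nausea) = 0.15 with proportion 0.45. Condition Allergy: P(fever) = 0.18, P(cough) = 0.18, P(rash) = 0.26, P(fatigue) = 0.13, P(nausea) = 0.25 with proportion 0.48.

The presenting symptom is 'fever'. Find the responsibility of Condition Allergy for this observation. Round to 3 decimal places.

0.679

By Bayes' theorem, P(k | x) = P(Z=k) f_k(x) / Σ_j P(Z=j) f_j(x).
Component likelihoods at x = 'fever':
  f_Measles = 0.07
  f_Flu = 0.08
  f_Allergy = 0.18
Prior × likelihood for each component:
  P(Z=Measles)·f_Measles = 0.07 × 0.07 = 0.0049
  P(Z=Flu)·f_Flu = 0.45 × 0.08 = 0.036
  P(Z=Allergy)·f_Allergy = 0.48 × 0.18 = 0.0864
Marginal: 0.0049 + 0.036 + 0.0864 = 0.1273
Responsibility of Condition Allergy: 0.0864 / 0.1273 ≈ 0.679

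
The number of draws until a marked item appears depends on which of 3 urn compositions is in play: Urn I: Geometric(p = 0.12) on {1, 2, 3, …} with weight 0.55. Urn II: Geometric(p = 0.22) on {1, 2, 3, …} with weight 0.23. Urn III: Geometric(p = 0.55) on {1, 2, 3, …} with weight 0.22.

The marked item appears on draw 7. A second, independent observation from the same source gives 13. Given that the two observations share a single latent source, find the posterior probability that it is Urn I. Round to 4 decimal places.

Apply Bayes' rule: the posterior for each component is proportional to its prior times its likelihood at x.
Since both observations come from the same component, the likelihood for component k is f_k(x₁)·f_k(x₂).
  L_I = [0.12·(1−0.12)^6 = 0.12·0.464404 = 0.0557285] × [0.0258805] = 0.00144228
  L_II = [0.22·(1−0.22)^6 = 0.22·0.2252 = 0.0495439] × [0.0111573] = 0.000552775
  L_III = [0.55·(1−0.55)^6 = 0.55·0.00830377 = 0.00456707] × [3.79239e-05] = 1.73201e-07
Prior × likelihood for each component:
  w_I·L_I = 0.55 × 0.00144228 = 0.000793256
  w_II·L_II = 0.23 × 0.000552775 = 0.000127138
  w_III·L_III = 0.22 × 1.73201e-07 = 3.81042e-08
Denominator: 0.000793256 + 0.000127138 + 3.81042e-08 = 0.000920432
P(Urn I | x) ≈ 0.8618

0.8618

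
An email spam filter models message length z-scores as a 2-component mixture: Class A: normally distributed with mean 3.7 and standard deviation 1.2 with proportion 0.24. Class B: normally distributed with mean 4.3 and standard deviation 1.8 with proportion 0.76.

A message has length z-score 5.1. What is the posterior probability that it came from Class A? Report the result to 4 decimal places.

0.2093

Apply Bayes' rule: the posterior for each component is proportional to its prior times its likelihood at x.
Normal densities:
  f_A = 0.168332
  f_B = 0.200791
Prior × likelihood for each component:
  π_A·f_A = 0.24 × 0.168332 = 0.0403997
  π_B·f_B = 0.76 × 0.200791 = 0.152601
Marginal: 0.0403997 + 0.152601 = 0.193001
Responsibility of Class A: 0.0403997 / 0.193001 ≈ 0.2093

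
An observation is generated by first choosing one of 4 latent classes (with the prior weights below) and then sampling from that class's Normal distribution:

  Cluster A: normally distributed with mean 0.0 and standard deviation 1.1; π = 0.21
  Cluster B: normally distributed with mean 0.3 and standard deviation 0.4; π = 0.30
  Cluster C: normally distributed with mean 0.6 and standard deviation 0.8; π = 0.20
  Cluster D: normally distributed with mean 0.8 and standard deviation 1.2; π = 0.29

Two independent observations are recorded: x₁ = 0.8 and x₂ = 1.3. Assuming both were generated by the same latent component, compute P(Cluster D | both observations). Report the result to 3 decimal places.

P(component k | x) = w_k·f_k(x) / marginal(x), where marginal(x) = Σ_j w_j·f_j(x).
Since both observations come from the same component, the likelihood for component k is f_k(x₁)·f_k(x₂).
  p_A = [0.278396] × [0.180397] = 0.0502217
  p_B = [0.456623] × [0.0438208] = 0.0200096
  p_C = [0.483335] × [0.340069] = 0.164367
  p_D = [0.332452] × [0.30481] = 0.101335
Unnormalised posteriors:
  w_A·p_A = 0.21 × 0.0502217 = 0.0105466
  w_B·p_B = 0.30 × 0.0200096 = 0.00600287
  w_C·p_C = 0.20 × 0.164367 = 0.0328734
  w_D·p_D = 0.29 × 0.101335 = 0.0293871
Evidence: 0.0105466 + 0.00600287 + 0.0328734 + 0.0293871 = 0.0788099
Responsibility of Cluster D: 0.0293871 / 0.0788099 ≈ 0.373

0.373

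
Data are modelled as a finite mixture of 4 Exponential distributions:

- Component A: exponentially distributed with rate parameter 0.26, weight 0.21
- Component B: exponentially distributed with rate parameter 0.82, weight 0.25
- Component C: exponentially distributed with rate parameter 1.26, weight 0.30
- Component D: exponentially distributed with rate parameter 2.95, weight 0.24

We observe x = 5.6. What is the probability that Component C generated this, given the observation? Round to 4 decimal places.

P(component k | x) = π_k·f_k(x) / marginal(x), where marginal(x) = Σ_j π_j·f_j(x).
Component likelihoods at x = 5.6:
  p_A = 0.26·e^(−0.26·5.6) = 0.26·e^(−1.4560) = 0.0606234
  p_B = 0.82·e^(−0.82·5.6) = 0.82·e^(−4.5920) = 0.00830871
  p_C = 1.26·e^(−1.26·5.6) = 1.26·e^(−7.0560) = 0.0010864
  p_D = 2.95·e^(−2.95·5.6) = 2.95·e^(−16.5200) = 1.97368e-07
Unnormalised posteriors:
  π_A·p_A = 0.21 × 0.0606234 = 0.0127309
  π_B·p_B = 0.25 × 0.00830871 = 0.00207718
  π_C·p_C = 0.30 × 0.0010864 = 0.000325919
  π_D·p_D = 0.24 × 1.97368e-07 = 4.73684e-08
Sum: 0.0127309 + 0.00207718 + 0.000325919 + 4.73684e-08 = 0.0151341
P(Component C | data) = 0.000325919 / 0.0151341 ≈ 0.0215

0.0215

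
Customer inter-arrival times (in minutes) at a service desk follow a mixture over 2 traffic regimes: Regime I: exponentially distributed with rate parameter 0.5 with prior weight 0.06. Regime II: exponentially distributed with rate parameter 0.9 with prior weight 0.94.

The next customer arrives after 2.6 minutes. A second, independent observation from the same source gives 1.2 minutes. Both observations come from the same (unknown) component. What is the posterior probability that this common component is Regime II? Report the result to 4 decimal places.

Posterior ∝ prior × likelihood, so P(k | x) ∝ π_k f_k(x); normalise over all components.
Since both observations come from the same component, the likelihood for component k is f_k(x₁)·f_k(x₂).
  L_I = [0.5·e^(−0.5·2.6) = 0.5·e^(−1.3000) = 0.136266] × [0.274406] = 0.0373922
  L_II = [0.9·e^(−0.9·2.6) = 0.9·e^(−2.3400) = 0.0866949] × [0.305636] = 0.0264971
Multiply by the mixture weights:
  π_I·L_I = 0.06 × 0.0373922 = 0.00224353
  π_II·L_II = 0.94 × 0.0264971 = 0.0249072
Evidence: 0.00224353 + 0.0249072 = 0.0271508
So the posterior for Regime II is 0.0249072 / 0.0271508 ≈ 0.9174.

0.9174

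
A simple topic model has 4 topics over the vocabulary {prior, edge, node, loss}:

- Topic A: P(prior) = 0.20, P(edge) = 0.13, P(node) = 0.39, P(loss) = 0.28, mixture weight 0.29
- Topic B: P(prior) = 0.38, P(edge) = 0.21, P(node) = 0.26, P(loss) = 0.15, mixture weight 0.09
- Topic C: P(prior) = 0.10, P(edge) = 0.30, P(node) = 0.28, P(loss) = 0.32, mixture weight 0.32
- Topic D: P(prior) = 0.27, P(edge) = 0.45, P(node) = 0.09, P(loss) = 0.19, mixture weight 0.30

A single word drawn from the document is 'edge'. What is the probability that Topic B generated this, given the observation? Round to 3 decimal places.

P(component k | x) = w_k·f_k(x) / marginal(x), where marginal(x) = Σ_j w_j·f_j(x).
Component likelihoods at x = 'edge':
  L_A = P(edge | comp) = 0.13
  L_B = P(edge | comp) = 0.21
  L_C = P(edge | comp) = 0.30
  L_D = P(edge | comp) = 0.45
Unnormalised posteriors:
  w_A·L_A = 0.29 × 0.13 = 0.0377
  w_B·L_B = 0.09 × 0.21 = 0.0189
  w_C·L_C = 0.32 × 0.3 = 0.096
  w_D·L_D = 0.30 × 0.45 = 0.135
Denominator: 0.0377 + 0.0189 + 0.096 + 0.135 = 0.2876
So the posterior for Topic B is 0.0189 / 0.2876 ≈ 0.066.

0.066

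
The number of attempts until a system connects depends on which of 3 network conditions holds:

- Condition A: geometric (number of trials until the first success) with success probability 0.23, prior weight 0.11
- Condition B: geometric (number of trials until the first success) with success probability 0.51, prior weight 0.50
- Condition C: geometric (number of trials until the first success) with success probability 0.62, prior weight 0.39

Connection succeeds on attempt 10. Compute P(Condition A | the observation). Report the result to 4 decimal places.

By Bayes' theorem, P(k | x) = w_k f_k(x) / Σ_j w_j f_j(x).
Geometric probabilities:
  f_A = 0.0218849
  f_B = 0.000830491
  f_C = 0.000102434
Prior × likelihood for each component:
  w_A·f_A = 0.11 × 0.0218849 = 0.00240734
  w_B·f_B = 0.50 × 0.000830491 = 0.000415245
  w_C·f_C = 0.39 × 0.000102434 = 3.99493e-05
Normaliser: 0.00240734 + 0.000415245 + 3.99493e-05 = 0.00286253
Responsibility of Condition A: 0.00240734 / 0.00286253 ≈ 0.8410

0.8410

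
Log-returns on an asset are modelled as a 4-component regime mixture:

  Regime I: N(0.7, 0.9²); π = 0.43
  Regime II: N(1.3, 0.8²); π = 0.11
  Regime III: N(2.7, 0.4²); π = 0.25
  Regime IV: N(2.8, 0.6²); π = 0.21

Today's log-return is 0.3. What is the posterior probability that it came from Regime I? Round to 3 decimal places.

P(component k | x) = w_k·f_k(x) / marginal(x), where marginal(x) = Σ_j w_j·f_j(x).
Normal densities:
  L_I = (1/(0.9·√(2π)))·exp(−(0.3−0.7)²/(2·0.9²)) = 0.443269·exp(-0.09877) = 0.401582
  L_II = (1/(0.8·√(2π)))·exp(−(0.3−1.3)²/(2·0.8²)) = 0.498678·exp(-0.78125) = 0.228311
  L_III = (1/(0.4·√(2π)))·exp(−(0.3−2.7)²/(2·0.4²)) = 0.997356·exp(-18.00000) = 1.51897e-08
  L_IV = (1/(0.6·√(2π)))·exp(−(0.3−2.8)²/(2·0.6²)) = 0.664904·exp(-8.68056) = 0.000112938
Weight by the priors:
  w_I·L_I = 0.43 × 0.401582 = 0.17268
  w_II·L_II = 0.11 × 0.228311 = 0.0251142
  w_III·L_III = 0.25 × 1.51897e-08 = 3.79743e-09
  w_IV·L_IV = 0.21 × 0.000112938 = 2.37171e-05
Denominator: 0.17268 + 0.0251142 + 3.79743e-09 + 2.37171e-05 = 0.197818
Responsibility of Regime I: 0.17268 / 0.197818 ≈ 0.873

0.873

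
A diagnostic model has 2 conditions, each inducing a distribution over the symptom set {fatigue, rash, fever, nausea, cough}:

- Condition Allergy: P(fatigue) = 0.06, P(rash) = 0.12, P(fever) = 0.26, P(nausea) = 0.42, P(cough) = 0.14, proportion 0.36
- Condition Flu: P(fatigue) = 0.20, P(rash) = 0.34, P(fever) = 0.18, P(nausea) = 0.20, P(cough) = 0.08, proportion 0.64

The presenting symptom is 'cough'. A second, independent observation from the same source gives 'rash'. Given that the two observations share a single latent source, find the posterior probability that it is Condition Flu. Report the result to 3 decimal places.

0.742

The responsibility of component k is π_k f_k(x) divided by Σ_j π_j f_j(x).
Since both observations come from the same component, the likelihood for component k is f_k(x₁)·f_k(x₂).
  L_Allergy = [P(cough | comp) = 0.14] × [0.12] = 0.0168
  L_Flu = [P(cough | comp) = 0.08] × [0.34] = 0.0272
Prior × likelihood for each component:
  π_Allergy·L_Allergy = 0.36 × 0.0168 = 0.006048
  π_Flu·L_Flu = 0.64 × 0.0272 = 0.017408
Evidence: 0.006048 + 0.017408 = 0.023456
So the posterior for Condition Flu is 0.017408 / 0.023456 ≈ 0.742.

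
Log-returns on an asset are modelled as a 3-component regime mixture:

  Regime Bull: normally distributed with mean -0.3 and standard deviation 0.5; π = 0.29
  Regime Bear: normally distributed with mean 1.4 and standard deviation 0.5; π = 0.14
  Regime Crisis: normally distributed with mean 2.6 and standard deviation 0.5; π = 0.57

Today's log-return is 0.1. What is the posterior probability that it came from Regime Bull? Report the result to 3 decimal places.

0.978

Posterior ∝ prior × likelihood, so P(k | x) ∝ π_k f_k(x); normalise over all components.
Evaluate each component's likelihood at the observed value:
  p_Bull = (1/(0.5·√(2π)))·exp(−(0.1−-0.3)²/(2·0.5²)) = 0.797885·exp(-0.32000) = 0.579383
  p_Bear = (1/(0.5·√(2π)))·exp(−(0.1−1.4)²/(2·0.5²)) = 0.797885·exp(-3.38000) = 0.0271659
  p_Crisis = (1/(0.5·√(2π)))·exp(−(0.1−2.6)²/(2·0.5²)) = 0.797885·exp(-12.50000) = 2.97344e-06
Prior × likelihood for each component:
  π_Bull·p_Bull = 0.29 × 0.579383 = 0.168021
  π_Bear·p_Bear = 0.14 × 0.0271659 = 0.00380323
  π_Crisis·p_Crisis = 0.57 × 2.97344e-06 = 1.69486e-06
Evidence: 0.168021 + 0.00380323 + 1.69486e-06 = 0.171826
So the posterior for Regime Bull is 0.168021 / 0.171826 ≈ 0.978.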